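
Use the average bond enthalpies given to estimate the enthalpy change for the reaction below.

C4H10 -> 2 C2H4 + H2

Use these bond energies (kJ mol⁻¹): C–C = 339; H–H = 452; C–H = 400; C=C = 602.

ΔH ≈ +161 kJ

Bonds broken (reactants):
  C–C: 3 × 339 = 1017
  C–H: 10 × 400 = 4000
  Σ(broken) = 5017 kJ
Bonds formed (products):
  C–H: 8 × 400 = 3200
  C=C: 2 × 602 = 1204
  H–H: 1 × 452 = 452
  Σ(formed) = 4856 kJ
ΔH = Σ(broken) − Σ(formed) = 5017 − 4856 = +161 kJ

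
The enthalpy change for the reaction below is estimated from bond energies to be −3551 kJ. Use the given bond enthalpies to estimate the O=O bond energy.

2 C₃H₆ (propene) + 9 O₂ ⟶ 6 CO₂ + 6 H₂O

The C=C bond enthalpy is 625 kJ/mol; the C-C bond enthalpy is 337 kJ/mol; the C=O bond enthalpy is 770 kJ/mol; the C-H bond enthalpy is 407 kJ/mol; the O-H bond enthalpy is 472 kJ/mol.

D(O=O) ≈ 505 kJ/mol

Let D be the O=O bond energy.
Σ(broken) = 2×337 + 12×407 + 2×625 + 9×D = 6808 + 9D
Σ(formed) = 12×770 + 12×472 = 14904
ΔH = Σ(broken) − Σ(formed) = (6808 + 9D) − (14904) = −8096 + 9D
Setting this equal to −3551 kJ gives 9D = 4545, so D = 505 kJ/mol.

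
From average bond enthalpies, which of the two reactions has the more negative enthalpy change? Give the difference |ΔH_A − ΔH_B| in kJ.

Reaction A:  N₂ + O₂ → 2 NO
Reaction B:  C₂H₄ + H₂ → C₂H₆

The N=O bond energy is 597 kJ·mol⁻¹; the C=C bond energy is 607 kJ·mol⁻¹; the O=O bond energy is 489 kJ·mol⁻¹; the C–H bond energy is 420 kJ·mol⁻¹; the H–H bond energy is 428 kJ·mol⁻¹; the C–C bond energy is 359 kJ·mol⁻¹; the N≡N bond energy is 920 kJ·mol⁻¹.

Reaction A:
  Bonds broken (reactants):
    N≡N: 1 × 920 = 920
    O=O: 1 × 489 = 489
    Σ(broken) = 1409 kJ
  Bonds formed (products):
    N=O: 2 × 597 = 1194
    Σ(formed) = 1194 kJ
  ΔH_A = 1409 − 1194 = +215 kJ
Reaction B:
  Bonds broken (reactants):
    C–H: 4 × 420 = 1680
    C=C: 1 × 607 = 607
    H–H: 1 × 428 = 428
    Σ(broken) = 2715 kJ
  Bonds formed (products):
    C–C: 1 × 359 = 359
    C–H: 6 × 420 = 2520
    Σ(formed) = 2879 kJ
  ΔH_B = 2715 − 2879 = −164 kJ
ΔH_A − ΔH_B = +379 kJ, so reaction B has the more negative ΔH; |ΔH_A − ΔH_B| = 379 kJ.

Reaction B, by 379 kJ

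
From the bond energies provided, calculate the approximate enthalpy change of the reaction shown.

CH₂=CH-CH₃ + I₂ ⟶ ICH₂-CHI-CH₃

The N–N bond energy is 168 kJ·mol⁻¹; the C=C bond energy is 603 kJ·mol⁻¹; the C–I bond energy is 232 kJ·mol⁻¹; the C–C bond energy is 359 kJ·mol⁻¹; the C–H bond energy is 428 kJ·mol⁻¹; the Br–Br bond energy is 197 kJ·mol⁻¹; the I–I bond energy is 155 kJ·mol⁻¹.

ΔH ≈ −65 kJ

Bonds broken (reactants):
  C–C: 1 × 359 = 359
  C–H: 6 × 428 = 2568
  C=C: 1 × 603 = 603
  I–I: 1 × 155 = 155
  Σ(broken) = 3685 kJ
Bonds formed (products):
  C–C: 2 × 359 = 718
  C–H: 6 × 428 = 2568
  C–I: 2 × 232 = 464
  Σ(formed) = 3750 kJ
ΔH = Σ(broken) − Σ(formed) = 3685 − 3750 = −65 kJ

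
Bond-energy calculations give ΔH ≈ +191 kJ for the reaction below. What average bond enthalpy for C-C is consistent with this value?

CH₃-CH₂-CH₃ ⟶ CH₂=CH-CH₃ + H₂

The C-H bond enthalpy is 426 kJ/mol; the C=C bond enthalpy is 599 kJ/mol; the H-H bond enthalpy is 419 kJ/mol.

D(C-C) ≈ 357 kJ/mol

Let D be the C-C bond energy.
Σ(broken) = 2×D + 8×426 = 3408 + 2D
Σ(formed) = 1×D + 6×426 + 1×599 + 1×419 = 3574 + D
ΔH = Σ(broken) − Σ(formed) = (3408 + 2D) − (3574 + D) = −166 + D
Setting this equal to +191 kJ gives D = 357 kJ/mol.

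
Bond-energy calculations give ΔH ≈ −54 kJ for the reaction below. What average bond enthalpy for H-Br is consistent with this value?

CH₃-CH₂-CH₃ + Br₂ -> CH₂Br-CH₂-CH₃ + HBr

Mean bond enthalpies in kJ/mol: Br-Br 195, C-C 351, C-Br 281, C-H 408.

D(H-Br) ≈ 376 kJ/mol

Let D be the H-Br bond energy.
Σ(broken) = 1×195 + 2×351 + 8×408 = 4161
Σ(formed) = 1×281 + 2×351 + 7×408 + 1×D = 3839 + D
ΔH = Σ(broken) − Σ(formed) = (4161) − (3839 + D) = +322 − D
Setting this equal to −54 kJ gives D = 376 kJ/mol.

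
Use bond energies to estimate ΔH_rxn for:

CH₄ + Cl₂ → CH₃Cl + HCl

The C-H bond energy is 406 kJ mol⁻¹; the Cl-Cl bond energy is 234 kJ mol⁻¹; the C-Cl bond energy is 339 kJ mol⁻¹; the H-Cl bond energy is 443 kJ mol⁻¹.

Bonds broken (reactants):
  C-H: 4 × 406 = 1624
  Cl-Cl: 1 × 234 = 234
  Σ(broken) = 1858 kJ
Bonds formed (products):
  C-Cl: 1 × 339 = 339
  C-H: 3 × 406 = 1218
  H-Cl: 1 × 443 = 443
  Σ(formed) = 2000 kJ
ΔH = Σ(broken) − Σ(formed) = 1858 − 2000 = −142 kJ

ΔH ≈ −142 kJ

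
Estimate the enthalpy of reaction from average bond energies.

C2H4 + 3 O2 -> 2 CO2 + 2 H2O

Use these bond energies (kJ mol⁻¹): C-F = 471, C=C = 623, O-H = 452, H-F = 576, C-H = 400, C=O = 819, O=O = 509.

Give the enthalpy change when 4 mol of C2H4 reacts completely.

ΔH = −5336 kJ

Bonds broken (reactants):
  C-H: 4 × 400 = 1600
  C=C: 1 × 623 = 623
  O=O: 3 × 509 = 1527
  Σ(broken) = 3750 kJ
Bonds formed (products):
  C=O: 4 × 819 = 3276
  O-H: 4 × 452 = 1808
  Σ(formed) = 5084 kJ
ΔH = Σ(broken) − Σ(formed) = 3750 − 5084 = −1334 kJ
For 4× the reaction as written: 4 × (−1334) = −5336 kJ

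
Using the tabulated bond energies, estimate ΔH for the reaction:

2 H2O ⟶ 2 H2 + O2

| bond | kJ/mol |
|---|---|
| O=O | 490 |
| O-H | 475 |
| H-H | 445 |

ΔH ≈ +520 kJ

Bonds broken (reactants):
  O-H: 4 × 475 = 1900
  Σ(broken) = 1900 kJ
Bonds formed (products):
  H-H: 2 × 445 = 890
  O=O: 1 × 490 = 490
  Σ(formed) = 1380 kJ
ΔH = Σ(broken) − Σ(formed) = 1900 − 1380 = +520 kJ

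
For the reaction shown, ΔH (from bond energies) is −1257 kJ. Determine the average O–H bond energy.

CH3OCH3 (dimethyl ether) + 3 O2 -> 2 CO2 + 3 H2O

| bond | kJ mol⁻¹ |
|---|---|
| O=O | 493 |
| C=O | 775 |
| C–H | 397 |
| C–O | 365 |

D(O–H) ≈ 458 kJ/mol

Let D be the O–H bond energy.
Σ(broken) = 6×397 + 2×365 + 3×493 = 4591
Σ(formed) = 4×775 + 6×D = 3100 + 6D
ΔH = Σ(broken) − Σ(formed) = (4591) − (3100 + 6D) = +1491 − 6D
Setting this equal to −1257 kJ gives 6D = 2748, so D = 458 kJ/mol.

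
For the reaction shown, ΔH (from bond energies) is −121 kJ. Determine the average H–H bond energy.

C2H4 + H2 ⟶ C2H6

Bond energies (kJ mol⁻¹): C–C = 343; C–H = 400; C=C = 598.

D(H–H) ≈ 424 kJ/mol

Let D be the H–H bond energy.
Σ(broken) = 4×400 + 1×598 + 1×D = 2198 + D
Σ(formed) = 1×343 + 6×400 = 2743
ΔH = Σ(broken) − Σ(formed) = (2198 + D) − (2743) = −545 + D
Setting this equal to −121 kJ gives D = 424 kJ/mol.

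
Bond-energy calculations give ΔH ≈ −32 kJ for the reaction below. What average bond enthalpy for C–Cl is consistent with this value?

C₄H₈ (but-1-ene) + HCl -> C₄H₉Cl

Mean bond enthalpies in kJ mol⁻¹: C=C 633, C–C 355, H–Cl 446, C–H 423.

D(C–Cl) ≈ 333 kJ/mol

Let D be the C–Cl bond energy.
Σ(broken) = 2×355 + 8×423 + 1×633 + 1×446 = 5173
Σ(formed) = 3×355 + 1×D + 9×423 = 4872 + D
ΔH = Σ(broken) − Σ(formed) = (5173) − (4872 + D) = +301 − D
Setting this equal to −32 kJ gives D = 333 kJ/mol.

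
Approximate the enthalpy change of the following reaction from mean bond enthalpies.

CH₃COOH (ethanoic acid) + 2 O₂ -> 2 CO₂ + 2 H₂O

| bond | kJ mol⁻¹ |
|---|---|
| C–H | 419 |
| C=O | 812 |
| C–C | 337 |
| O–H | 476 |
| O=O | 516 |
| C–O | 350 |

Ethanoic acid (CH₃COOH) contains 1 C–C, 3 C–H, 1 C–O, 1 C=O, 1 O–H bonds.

ΔH ≈ −888 kJ

Bonds broken (reactants):
  C–C: 1 × 337 = 337
  C–H: 3 × 419 = 1257
  C–O: 1 × 350 = 350
  C=O: 1 × 812 = 812
  O–H: 1 × 476 = 476
  O=O: 2 × 516 = 1032
  Σ(broken) = 4264 kJ
Bonds formed (products):
  C=O: 4 × 812 = 3248
  O–H: 4 × 476 = 1904
  Σ(formed) = 5152 kJ
ΔH = Σ(broken) − Σ(formed) = 4264 − 5152 = −888 kJ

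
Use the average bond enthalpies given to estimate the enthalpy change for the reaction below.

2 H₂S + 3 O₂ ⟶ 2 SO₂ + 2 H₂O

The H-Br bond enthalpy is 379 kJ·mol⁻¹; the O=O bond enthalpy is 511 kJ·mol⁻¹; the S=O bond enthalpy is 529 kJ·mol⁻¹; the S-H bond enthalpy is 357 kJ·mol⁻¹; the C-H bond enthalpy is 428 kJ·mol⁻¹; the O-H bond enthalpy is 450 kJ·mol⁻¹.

Bonds broken (reactants):
  O=O: 3 × 511 = 1533
  S-H: 4 × 357 = 1428
  Σ(broken) = 2961 kJ
Bonds formed (products):
  O-H: 4 × 450 = 1800
  S=O: 4 × 529 = 2116
  Σ(formed) = 3916 kJ
ΔH = Σ(broken) − Σ(formed) = 2961 − 3916 = −955 kJ

ΔH ≈ −955 kJ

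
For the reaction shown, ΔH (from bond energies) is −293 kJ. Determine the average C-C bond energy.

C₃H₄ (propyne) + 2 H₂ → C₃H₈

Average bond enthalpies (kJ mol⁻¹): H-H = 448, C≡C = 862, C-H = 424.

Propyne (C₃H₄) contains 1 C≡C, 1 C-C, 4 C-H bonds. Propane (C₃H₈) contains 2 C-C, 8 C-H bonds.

D(C-C) ≈ 355 kJ/mol

Let D be the C-C bond energy.
Σ(broken) = 1×862 + 1×D + 4×424 + 2×448 = 3454 + D
Σ(formed) = 2×D + 8×424 = 3392 + 2D
ΔH = Σ(broken) − Σ(formed) = (3454 + D) − (3392 + 2D) = +62 − D
Setting this equal to −293 kJ gives D = 355 kJ/mol.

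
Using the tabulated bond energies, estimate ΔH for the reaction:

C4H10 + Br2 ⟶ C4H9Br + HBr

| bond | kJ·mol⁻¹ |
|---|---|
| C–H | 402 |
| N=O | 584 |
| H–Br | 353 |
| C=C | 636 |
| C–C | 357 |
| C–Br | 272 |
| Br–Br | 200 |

ΔH ≈ −23 kJ

Bonds broken (reactants):
  Br–Br: 1 × 200 = 200
  C–C: 3 × 357 = 1071
  C–H: 10 × 402 = 4020
  Σ(broken) = 5291 kJ
Bonds formed (products):
  C–Br: 1 × 272 = 272
  C–C: 3 × 357 = 1071
  C–H: 9 × 402 = 3618
  H–Br: 1 × 353 = 353
  Σ(formed) = 5314 kJ
ΔH = Σ(broken) − Σ(formed) = 5291 − 5314 = −23 kJ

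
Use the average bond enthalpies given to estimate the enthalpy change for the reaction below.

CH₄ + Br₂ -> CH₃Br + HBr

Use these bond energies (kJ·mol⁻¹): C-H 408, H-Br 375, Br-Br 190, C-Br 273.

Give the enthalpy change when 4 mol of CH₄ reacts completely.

Bonds broken (reactants):
  Br-Br: 1 × 190 = 190
  C-H: 4 × 408 = 1632
  Σ(broken) = 1822 kJ
Bonds formed (products):
  C-Br: 1 × 273 = 273
  C-H: 3 × 408 = 1224
  H-Br: 1 × 375 = 375
  Σ(formed) = 1872 kJ
ΔH = Σ(broken) − Σ(formed) = 1822 − 1872 = −50 kJ
For 4× the reaction as written: 4 × (−50) = −200 kJ

ΔH = −200 kJ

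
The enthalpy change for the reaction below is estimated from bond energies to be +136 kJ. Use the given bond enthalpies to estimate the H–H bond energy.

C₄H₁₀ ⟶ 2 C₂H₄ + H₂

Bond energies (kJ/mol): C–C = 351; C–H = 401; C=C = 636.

Let D be the H–H bond energy.
Σ(broken) = 3×351 + 10×401 = 5063
Σ(formed) = 8×401 + 2×636 + 1×D = 4480 + D
ΔH = Σ(broken) − Σ(formed) = (5063) − (4480 + D) = +583 − D
Setting this equal to +136 kJ gives D = 447 kJ/mol.

D(H–H) ≈ 447 kJ/mol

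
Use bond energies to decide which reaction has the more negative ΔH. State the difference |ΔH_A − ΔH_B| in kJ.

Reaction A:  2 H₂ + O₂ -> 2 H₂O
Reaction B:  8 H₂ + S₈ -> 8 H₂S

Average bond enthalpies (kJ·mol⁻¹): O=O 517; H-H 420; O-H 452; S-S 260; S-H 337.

Reaction A, by 499 kJ

Reaction A:
  Bonds broken (reactants):
    H-H: 2 × 420 = 840
    O=O: 1 × 517 = 517
    Σ(broken) = 1357 kJ
  Bonds formed (products):
    O-H: 4 × 452 = 1808
    Σ(formed) = 1808 kJ
  ΔH_A = 1357 − 1808 = −451 kJ
Reaction B:
  Bonds broken (reactants):
    H-H: 8 × 420 = 3360
    S-S: 8 × 260 = 2080
    Σ(broken) = 5440 kJ
  Bonds formed (products):
    S-H: 16 × 337 = 5392
    Σ(formed) = 5392 kJ
  ΔH_B = 5440 − 5392 = +48 kJ
ΔH_A − ΔH_B = −499 kJ, so reaction A has the more negative ΔH; |ΔH_A − ΔH_B| = 499 kJ.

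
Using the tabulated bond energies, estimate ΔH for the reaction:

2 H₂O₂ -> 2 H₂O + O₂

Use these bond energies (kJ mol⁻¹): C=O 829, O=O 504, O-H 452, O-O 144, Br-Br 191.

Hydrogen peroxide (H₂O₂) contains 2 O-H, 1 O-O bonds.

Bonds broken (reactants):
  O-H: 4 × 452 = 1808
  O-O: 2 × 144 = 288
  Σ(broken) = 2096 kJ
Bonds formed (products):
  O-H: 4 × 452 = 1808
  O=O: 1 × 504 = 504
  Σ(formed) = 2312 kJ
ΔH = Σ(broken) − Σ(formed) = 2096 − 2312 = −216 kJ

ΔH ≈ −216 kJ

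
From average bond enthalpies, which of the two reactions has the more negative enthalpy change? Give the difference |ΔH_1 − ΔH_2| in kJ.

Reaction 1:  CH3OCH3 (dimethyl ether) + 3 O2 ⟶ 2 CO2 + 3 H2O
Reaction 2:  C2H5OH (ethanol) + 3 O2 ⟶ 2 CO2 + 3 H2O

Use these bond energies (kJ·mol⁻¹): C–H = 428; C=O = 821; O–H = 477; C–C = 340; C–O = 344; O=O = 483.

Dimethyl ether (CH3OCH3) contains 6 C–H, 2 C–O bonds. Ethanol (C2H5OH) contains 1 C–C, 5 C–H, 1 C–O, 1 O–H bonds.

Reaction 1, by 45 kJ

Reaction 1:
  Bonds broken (reactants):
    C–H: 6 × 428 = 2568
    C–O: 2 × 344 = 688
    O=O: 3 × 483 = 1449
    Σ(broken) = 4705 kJ
  Bonds formed (products):
    C=O: 4 × 821 = 3284
    O–H: 6 × 477 = 2862
    Σ(formed) = 6146 kJ
  ΔH_1 = 4705 − 6146 = −1441 kJ
Reaction 2:
  Bonds broken (reactants):
    C–C: 1 × 340 = 340
    C–H: 5 × 428 = 2140
    C–O: 1 × 344 = 344
    O–H: 1 × 477 = 477
    O=O: 3 × 483 = 1449
    Σ(broken) = 4750 kJ
  Bonds formed (products):
    C=O: 4 × 821 = 3284
    O–H: 6 × 477 = 2862
    Σ(formed) = 6146 kJ
  ΔH_2 = 4750 − 6146 = −1396 kJ
ΔH_1 − ΔH_2 = −45 kJ, so reaction 1 has the more negative ΔH; |ΔH_1 − ΔH_2| = 45 kJ.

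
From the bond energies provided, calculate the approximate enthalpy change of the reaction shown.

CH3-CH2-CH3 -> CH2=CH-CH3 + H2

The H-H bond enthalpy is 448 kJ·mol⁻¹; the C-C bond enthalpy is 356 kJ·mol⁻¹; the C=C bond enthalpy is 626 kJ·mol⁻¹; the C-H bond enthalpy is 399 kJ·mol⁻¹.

ΔH ≈ +80 kJ

Bonds broken (reactants):
  C-C: 2 × 356 = 712
  C-H: 8 × 399 = 3192
  Σ(broken) = 3904 kJ
Bonds formed (products):
  C-C: 1 × 356 = 356
  C-H: 6 × 399 = 2394
  C=C: 1 × 626 = 626
  H-H: 1 × 448 = 448
  Σ(formed) = 3824 kJ
ΔH = Σ(broken) − Σ(formed) = 3904 − 3824 = +80 kJ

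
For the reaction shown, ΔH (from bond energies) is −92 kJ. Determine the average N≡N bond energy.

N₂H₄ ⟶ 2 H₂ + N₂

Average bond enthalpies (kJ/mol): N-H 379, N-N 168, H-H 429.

Let D be the N≡N bond energy.
Σ(broken) = 4×379 + 1×168 = 1684
Σ(formed) = 2×429 + 1×D = 858 + D
ΔH = Σ(broken) − Σ(formed) = (1684) − (858 + D) = +826 − D
Setting this equal to −92 kJ gives D = 918 kJ/mol.

D(N≡N) ≈ 918 kJ/mol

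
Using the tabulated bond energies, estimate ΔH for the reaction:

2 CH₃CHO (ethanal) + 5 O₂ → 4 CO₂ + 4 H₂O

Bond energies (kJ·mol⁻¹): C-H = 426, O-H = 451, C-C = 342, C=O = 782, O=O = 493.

ΔH ≈ −1743 kJ

Bonds broken (reactants):
  C-C: 2 × 342 = 684
  C-H: 8 × 426 = 3408
  C=O: 2 × 782 = 1564
  O=O: 5 × 493 = 2465
  Σ(broken) = 8121 kJ
Bonds formed (products):
  C=O: 8 × 782 = 6256
  O-H: 8 × 451 = 3608
  Σ(formed) = 9864 kJ
ΔH = Σ(broken) − Σ(formed) = 8121 − 9864 = −1743 kJ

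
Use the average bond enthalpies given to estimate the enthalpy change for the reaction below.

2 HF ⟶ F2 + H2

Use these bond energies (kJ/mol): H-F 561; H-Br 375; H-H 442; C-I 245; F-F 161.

Bonds broken (reactants):
  H-F: 2 × 561 = 1122
  Σ(broken) = 1122 kJ
Bonds formed (products):
  F-F: 1 × 161 = 161
  H-H: 1 × 442 = 442
  Σ(formed) = 603 kJ
ΔH = Σ(broken) − Σ(formed) = 1122 − 603 = +519 kJ

ΔH ≈ +519 kJ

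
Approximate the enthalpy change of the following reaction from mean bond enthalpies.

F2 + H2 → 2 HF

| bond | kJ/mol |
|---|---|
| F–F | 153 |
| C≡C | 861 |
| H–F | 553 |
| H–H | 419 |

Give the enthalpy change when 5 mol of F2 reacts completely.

ΔH = −2670 kJ

Bonds broken (reactants):
  F–F: 1 × 153 = 153
  H–H: 1 × 419 = 419
  Σ(broken) = 572 kJ
Bonds formed (products):
  H–F: 2 × 553 = 1106
  Σ(formed) = 1106 kJ
ΔH = Σ(broken) − Σ(formed) = 572 − 1106 = −534 kJ
For 5× the reaction as written: 5 × (−534) = −2670 kJ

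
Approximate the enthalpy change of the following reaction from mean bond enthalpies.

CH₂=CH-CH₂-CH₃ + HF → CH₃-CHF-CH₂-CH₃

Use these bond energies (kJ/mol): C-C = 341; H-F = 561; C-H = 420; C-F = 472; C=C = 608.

Bonds broken (reactants):
  C-C: 2 × 341 = 682
  C-H: 8 × 420 = 3360
  C=C: 1 × 608 = 608
  H-F: 1 × 561 = 561
  Σ(broken) = 5211 kJ
Bonds formed (products):
  C-C: 3 × 341 = 1023
  C-F: 1 × 472 = 472
  C-H: 9 × 420 = 3780
  Σ(formed) = 5275 kJ
ΔH = Σ(broken) − Σ(formed) = 5211 − 5275 = −64 kJ

ΔH ≈ −64 kJ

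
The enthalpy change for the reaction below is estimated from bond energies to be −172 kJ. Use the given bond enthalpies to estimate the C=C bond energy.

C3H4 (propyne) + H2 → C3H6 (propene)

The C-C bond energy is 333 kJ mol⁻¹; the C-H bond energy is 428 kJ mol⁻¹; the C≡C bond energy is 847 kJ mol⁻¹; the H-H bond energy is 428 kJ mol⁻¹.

Let D be the C=C bond energy.
Σ(broken) = 1×847 + 1×333 + 4×428 + 1×428 = 3320
Σ(formed) = 1×333 + 6×428 + 1×D = 2901 + D
ΔH = Σ(broken) − Σ(formed) = (3320) − (2901 + D) = +419 − D
Setting this equal to −172 kJ gives D = 591 kJ/mol.

D(C=C) ≈ 591 kJ/mol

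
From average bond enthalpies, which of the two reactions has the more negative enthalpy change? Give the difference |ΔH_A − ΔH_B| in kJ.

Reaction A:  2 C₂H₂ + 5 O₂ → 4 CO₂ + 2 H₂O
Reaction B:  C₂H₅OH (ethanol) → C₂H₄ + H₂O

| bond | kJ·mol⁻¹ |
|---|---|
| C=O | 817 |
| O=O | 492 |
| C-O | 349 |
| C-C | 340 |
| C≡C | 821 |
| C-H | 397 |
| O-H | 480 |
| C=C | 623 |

Reaction A, by 2749 kJ

Reaction A:
  Bonds broken (reactants):
    C≡C: 2 × 821 = 1642
    C-H: 4 × 397 = 1588
    O=O: 5 × 492 = 2460
    Σ(broken) = 5690 kJ
  Bonds formed (products):
    C=O: 8 × 817 = 6536
    O-H: 4 × 480 = 1920
    Σ(formed) = 8456 kJ
  ΔH_A = 5690 − 8456 = −2766 kJ
Reaction B:
  Bonds broken (reactants):
    C-C: 1 × 340 = 340
    C-H: 5 × 397 = 1985
    C-O: 1 × 349 = 349
    O-H: 1 × 480 = 480
    Σ(broken) = 3154 kJ
  Bonds formed (products):
    C-H: 4 × 397 = 1588
    C=C: 1 × 623 = 623
    O-H: 2 × 480 = 960
    Σ(formed) = 3171 kJ
  ΔH_B = 3154 − 3171 = −17 kJ
ΔH_A − ΔH_B = −2749 kJ, so reaction A has the more negative ΔH; |ΔH_A − ΔH_B| = 2749 kJ.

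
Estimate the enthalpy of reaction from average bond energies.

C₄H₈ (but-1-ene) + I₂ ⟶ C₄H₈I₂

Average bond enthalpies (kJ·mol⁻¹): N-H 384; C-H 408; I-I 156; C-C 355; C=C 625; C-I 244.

Bonds broken (reactants):
  C-C: 2 × 355 = 710
  C-H: 8 × 408 = 3264
  C=C: 1 × 625 = 625
  I-I: 1 × 156 = 156
  Σ(broken) = 4755 kJ
Bonds formed (products):
  C-C: 3 × 355 = 1065
  C-H: 8 × 408 = 3264
  C-I: 2 × 244 = 488
  Σ(formed) = 4817 kJ
ΔH = Σ(broken) − Σ(formed) = 4755 − 4817 = −62 kJ

ΔH ≈ −62 kJ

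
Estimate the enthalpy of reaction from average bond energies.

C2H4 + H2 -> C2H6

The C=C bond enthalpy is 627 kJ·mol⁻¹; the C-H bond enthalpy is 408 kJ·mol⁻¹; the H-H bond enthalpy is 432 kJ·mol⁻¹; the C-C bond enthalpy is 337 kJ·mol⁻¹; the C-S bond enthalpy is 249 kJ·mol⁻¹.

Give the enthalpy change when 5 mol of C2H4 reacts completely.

ΔH = −470 kJ

Bonds broken (reactants):
  C-H: 4 × 408 = 1632
  C=C: 1 × 627 = 627
  H-H: 1 × 432 = 432
  Σ(broken) = 2691 kJ
Bonds formed (products):
  C-C: 1 × 337 = 337
  C-H: 6 × 408 = 2448
  Σ(formed) = 2785 kJ
ΔH = Σ(broken) − Σ(formed) = 2691 − 2785 = −94 kJ
For 5× the reaction as written: 5 × (−94) = −470 kJ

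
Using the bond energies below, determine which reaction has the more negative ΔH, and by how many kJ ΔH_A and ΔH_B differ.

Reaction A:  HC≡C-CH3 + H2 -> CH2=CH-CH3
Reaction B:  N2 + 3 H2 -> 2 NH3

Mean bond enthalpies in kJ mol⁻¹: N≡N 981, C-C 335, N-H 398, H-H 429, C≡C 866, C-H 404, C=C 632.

Reaction A:
  Bonds broken (reactants):
    C≡C: 1 × 866 = 866
    C-C: 1 × 335 = 335
    C-H: 4 × 404 = 1616
    H-H: 1 × 429 = 429
    Σ(broken) = 3246 kJ
  Bonds formed (products):
    C-C: 1 × 335 = 335
    C-H: 6 × 404 = 2424
    C=C: 1 × 632 = 632
    Σ(formed) = 3391 kJ
  ΔH_A = 3246 − 3391 = −145 kJ
Reaction B:
  Bonds broken (reactants):
    H-H: 3 × 429 = 1287
    N≡N: 1 × 981 = 981
    Σ(broken) = 2268 kJ
  Bonds formed (products):
    N-H: 6 × 398 = 2388
    Σ(formed) = 2388 kJ
  ΔH_B = 2268 − 2388 = −120 kJ
ΔH_A − ΔH_B = −25 kJ, so reaction A has the more negative ΔH; |ΔH_A − ΔH_B| = 25 kJ.

Reaction A, by 25 kJ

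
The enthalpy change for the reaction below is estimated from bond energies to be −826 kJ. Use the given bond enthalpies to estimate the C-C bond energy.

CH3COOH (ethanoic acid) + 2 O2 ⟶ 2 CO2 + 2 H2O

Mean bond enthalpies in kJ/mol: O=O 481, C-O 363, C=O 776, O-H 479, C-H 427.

Let D be the C-C bond energy.
Σ(broken) = 1×D + 3×427 + 1×363 + 1×776 + 1×479 + 2×481 = 3861 + D
Σ(formed) = 4×776 + 4×479 = 5020
ΔH = Σ(broken) − Σ(formed) = (3861 + D) − (5020) = −1159 + D
Setting this equal to −826 kJ gives D = 333 kJ/mol.

D(C-C) ≈ 333 kJ/mol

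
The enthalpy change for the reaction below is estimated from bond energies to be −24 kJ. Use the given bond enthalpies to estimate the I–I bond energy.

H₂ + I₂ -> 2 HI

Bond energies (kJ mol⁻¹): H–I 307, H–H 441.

Let D be the I–I bond energy.
Σ(broken) = 1×441 + 1×D = 441 + D
Σ(formed) = 2×307 = 614
ΔH = Σ(broken) − Σ(formed) = (441 + D) − (614) = −173 + D
Setting this equal to −24 kJ gives D = 149 kJ/mol.

D(I–I) ≈ 149 kJ/mol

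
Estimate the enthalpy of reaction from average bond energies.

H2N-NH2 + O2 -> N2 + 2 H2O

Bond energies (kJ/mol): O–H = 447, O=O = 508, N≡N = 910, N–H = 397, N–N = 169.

ΔH ≈ −433 kJ

Bonds broken (reactants):
  N–H: 4 × 397 = 1588
  N–N: 1 × 169 = 169
  O=O: 1 × 508 = 508
  Σ(broken) = 2265 kJ
Bonds formed (products):
  N≡N: 1 × 910 = 910
  O–H: 4 × 447 = 1788
  Σ(formed) = 2698 kJ
ΔH = Σ(broken) − Σ(formed) = 2265 − 2698 = −433 kJ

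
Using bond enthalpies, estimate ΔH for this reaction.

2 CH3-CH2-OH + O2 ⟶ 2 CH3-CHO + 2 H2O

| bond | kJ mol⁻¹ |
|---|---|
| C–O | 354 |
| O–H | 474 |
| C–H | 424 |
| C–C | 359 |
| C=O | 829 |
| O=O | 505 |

Bonds broken (reactants):
  C–C: 2 × 359 = 718
  C–H: 10 × 424 = 4240
  C–O: 2 × 354 = 708
  O–H: 2 × 474 = 948
  O=O: 1 × 505 = 505
  Σ(broken) = 7119 kJ
Bonds formed (products):
  C–C: 2 × 359 = 718
  C–H: 8 × 424 = 3392
  C=O: 2 × 829 = 1658
  O–H: 4 × 474 = 1896
  Σ(formed) = 7664 kJ
ΔH = Σ(broken) − Σ(formed) = 7119 − 7664 = −545 kJ

ΔH ≈ −545 kJ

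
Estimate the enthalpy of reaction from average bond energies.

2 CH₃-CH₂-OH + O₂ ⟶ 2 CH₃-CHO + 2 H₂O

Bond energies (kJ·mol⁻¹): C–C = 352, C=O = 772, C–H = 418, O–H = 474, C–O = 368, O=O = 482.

ΔH ≈ −438 kJ

Bonds broken (reactants):
  C–C: 2 × 352 = 704
  C–H: 10 × 418 = 4180
  C–O: 2 × 368 = 736
  O–H: 2 × 474 = 948
  O=O: 1 × 482 = 482
  Σ(broken) = 7050 kJ
Bonds formed (products):
  C–C: 2 × 352 = 704
  C–H: 8 × 418 = 3344
  C=O: 2 × 772 = 1544
  O–H: 4 × 474 = 1896
  Σ(formed) = 7488 kJ
ΔH = Σ(broken) − Σ(formed) = 7050 − 7488 = −438 kJ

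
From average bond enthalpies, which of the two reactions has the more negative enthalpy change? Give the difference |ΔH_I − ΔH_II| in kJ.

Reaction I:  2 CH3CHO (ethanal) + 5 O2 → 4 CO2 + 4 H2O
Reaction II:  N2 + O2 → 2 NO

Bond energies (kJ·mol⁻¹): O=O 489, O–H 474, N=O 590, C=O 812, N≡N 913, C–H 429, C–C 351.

Reaction I, by 2307 kJ

Reaction I:
  Bonds broken (reactants):
    C–C: 2 × 351 = 702
    C–H: 8 × 429 = 3432
    C=O: 2 × 812 = 1624
    O=O: 5 × 489 = 2445
    Σ(broken) = 8203 kJ
  Bonds formed (products):
    C=O: 8 × 812 = 6496
    O–H: 8 × 474 = 3792
    Σ(formed) = 10288 kJ
  ΔH_I = 8203 − 10288 = −2085 kJ
Reaction II:
  Bonds broken (reactants):
    N≡N: 1 × 913 = 913
    O=O: 1 × 489 = 489
    Σ(broken) = 1402 kJ
  Bonds formed (products):
    N=O: 2 × 590 = 1180
    Σ(formed) = 1180 kJ
  ΔH_II = 1402 − 1180 = +222 kJ
ΔH_I − ΔH_II = −2307 kJ, so reaction I has the more negative ΔH; |ΔH_I − ΔH_II| = 2307 kJ.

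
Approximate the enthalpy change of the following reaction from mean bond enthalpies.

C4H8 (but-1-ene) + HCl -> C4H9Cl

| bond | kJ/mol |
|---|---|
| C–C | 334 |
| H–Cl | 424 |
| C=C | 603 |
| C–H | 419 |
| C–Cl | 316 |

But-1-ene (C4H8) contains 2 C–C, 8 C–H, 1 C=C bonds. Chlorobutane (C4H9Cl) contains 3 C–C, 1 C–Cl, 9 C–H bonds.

ΔH ≈ −42 kJ

Bonds broken (reactants):
  C–C: 2 × 334 = 668
  C–H: 8 × 419 = 3352
  C=C: 1 × 603 = 603
  H–Cl: 1 × 424 = 424
  Σ(broken) = 5047 kJ
Bonds formed (products):
  C–C: 3 × 334 = 1002
  C–Cl: 1 × 316 = 316
  C–H: 9 × 419 = 3771
  Σ(formed) = 5089 kJ
ΔH = Σ(broken) − Σ(formed) = 5047 − 5089 = −42 kJ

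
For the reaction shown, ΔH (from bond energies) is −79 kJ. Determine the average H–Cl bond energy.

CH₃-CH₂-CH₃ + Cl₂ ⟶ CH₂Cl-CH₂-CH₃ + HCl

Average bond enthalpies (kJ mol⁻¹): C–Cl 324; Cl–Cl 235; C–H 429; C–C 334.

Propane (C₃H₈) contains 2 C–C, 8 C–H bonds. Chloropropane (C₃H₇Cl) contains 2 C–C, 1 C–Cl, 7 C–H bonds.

Let D be the H–Cl bond energy.
Σ(broken) = 2×334 + 8×429 + 1×235 = 4335
Σ(formed) = 2×334 + 1×324 + 7×429 + 1×D = 3995 + D
ΔH = Σ(broken) − Σ(formed) = (4335) − (3995 + D) = +340 − D
Setting this equal to −79 kJ gives D = 419 kJ/mol.

D(H–Cl) ≈ 419 kJ/mol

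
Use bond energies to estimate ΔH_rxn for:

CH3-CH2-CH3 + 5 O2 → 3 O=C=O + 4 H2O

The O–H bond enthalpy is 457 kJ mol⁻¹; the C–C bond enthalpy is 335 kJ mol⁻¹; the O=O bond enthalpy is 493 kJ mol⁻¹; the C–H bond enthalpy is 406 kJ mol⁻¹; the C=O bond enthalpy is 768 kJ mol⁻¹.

ΔH ≈ −1881 kJ

Bonds broken (reactants):
  C–C: 2 × 335 = 670
  C–H: 8 × 406 = 3248
  O=O: 5 × 493 = 2465
  Σ(broken) = 6383 kJ
Bonds formed (products):
  C=O: 6 × 768 = 4608
  O–H: 8 × 457 = 3656
  Σ(formed) = 8264 kJ
ΔH = Σ(broken) − Σ(formed) = 6383 − 8264 = −1881 kJ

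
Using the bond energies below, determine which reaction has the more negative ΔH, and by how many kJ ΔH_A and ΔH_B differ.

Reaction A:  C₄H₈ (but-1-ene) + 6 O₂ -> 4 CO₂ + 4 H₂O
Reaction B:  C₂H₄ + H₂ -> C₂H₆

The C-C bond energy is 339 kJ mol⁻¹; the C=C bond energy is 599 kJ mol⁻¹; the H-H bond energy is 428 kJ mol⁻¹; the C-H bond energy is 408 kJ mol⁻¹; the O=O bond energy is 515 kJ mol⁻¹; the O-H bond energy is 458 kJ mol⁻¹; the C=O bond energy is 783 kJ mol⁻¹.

Reaction A:
  Bonds broken (reactants):
    C-C: 2 × 339 = 678
    C-H: 8 × 408 = 3264
    C=C: 1 × 599 = 599
    O=O: 6 × 515 = 3090
    Σ(broken) = 7631 kJ
  Bonds formed (products):
    C=O: 8 × 783 = 6264
    O-H: 8 × 458 = 3664
    Σ(formed) = 9928 kJ
  ΔH_A = 7631 − 9928 = −2297 kJ
Reaction B:
  Bonds broken (reactants):
    C-H: 4 × 408 = 1632
    C=C: 1 × 599 = 599
    H-H: 1 × 428 = 428
    Σ(broken) = 2659 kJ
  Bonds formed (products):
    C-C: 1 × 339 = 339
    C-H: 6 × 408 = 2448
    Σ(formed) = 2787 kJ
  ΔH_B = 2659 − 2787 = −128 kJ
ΔH_A − ΔH_B = −2169 kJ, so reaction A has the more negative ΔH; |ΔH_A − ΔH_B| = 2169 kJ.

Reaction A, by 2169 kJ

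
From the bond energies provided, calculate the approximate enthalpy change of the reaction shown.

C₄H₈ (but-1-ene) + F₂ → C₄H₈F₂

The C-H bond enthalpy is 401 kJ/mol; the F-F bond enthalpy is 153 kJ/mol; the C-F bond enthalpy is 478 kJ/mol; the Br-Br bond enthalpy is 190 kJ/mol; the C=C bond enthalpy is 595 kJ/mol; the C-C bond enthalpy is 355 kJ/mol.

Bonds broken (reactants):
  C-C: 2 × 355 = 710
  C-H: 8 × 401 = 3208
  C=C: 1 × 595 = 595
  F-F: 1 × 153 = 153
  Σ(broken) = 4666 kJ
Bonds formed (products):
  C-C: 3 × 355 = 1065
  C-F: 2 × 478 = 956
  C-H: 8 × 401 = 3208
  Σ(formed) = 5229 kJ
ΔH = Σ(broken) − Σ(formed) = 4666 − 5229 = −563 kJ

ΔH ≈ −563 kJ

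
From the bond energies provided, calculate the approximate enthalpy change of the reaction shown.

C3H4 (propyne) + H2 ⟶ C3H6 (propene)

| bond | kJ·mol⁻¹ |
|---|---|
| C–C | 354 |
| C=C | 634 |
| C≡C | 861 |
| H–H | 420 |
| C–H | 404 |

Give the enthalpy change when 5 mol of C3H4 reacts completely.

Bonds broken (reactants):
  C≡C: 1 × 861 = 861
  C–C: 1 × 354 = 354
  C–H: 4 × 404 = 1616
  H–H: 1 × 420 = 420
  Σ(broken) = 3251 kJ
Bonds formed (products):
  C–C: 1 × 354 = 354
  C–H: 6 × 404 = 2424
  C=C: 1 × 634 = 634
  Σ(formed) = 3412 kJ
ΔH = Σ(broken) − Σ(formed) = 3251 − 3412 = −161 kJ
For 5× the reaction as written: 5 × (−161) = −805 kJ

ΔH = −805 kJ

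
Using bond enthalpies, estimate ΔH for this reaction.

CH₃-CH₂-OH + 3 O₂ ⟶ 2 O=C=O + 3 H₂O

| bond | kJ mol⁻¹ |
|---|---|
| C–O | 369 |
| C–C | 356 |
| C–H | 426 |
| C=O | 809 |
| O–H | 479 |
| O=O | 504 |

ΔH ≈ −1264 kJ

Bonds broken (reactants):
  C–C: 1 × 356 = 356
  C–H: 5 × 426 = 2130
  C–O: 1 × 369 = 369
  O–H: 1 × 479 = 479
  O=O: 3 × 504 = 1512
  Σ(broken) = 4846 kJ
Bonds formed (products):
  C=O: 4 × 809 = 3236
  O–H: 6 × 479 = 2874
  Σ(formed) = 6110 kJ
ΔH = Σ(broken) − Σ(formed) = 4846 − 6110 = −1264 kJ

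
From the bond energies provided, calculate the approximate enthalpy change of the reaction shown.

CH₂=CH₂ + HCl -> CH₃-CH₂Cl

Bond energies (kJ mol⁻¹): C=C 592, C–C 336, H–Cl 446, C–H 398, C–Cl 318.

Bonds broken (reactants):
  C–H: 4 × 398 = 1592
  C=C: 1 × 592 = 592
  H–Cl: 1 × 446 = 446
  Σ(broken) = 2630 kJ
Bonds formed (products):
  C–C: 1 × 336 = 336
  C–Cl: 1 × 318 = 318
  C–H: 5 × 398 = 1990
  Σ(formed) = 2644 kJ
ΔH = Σ(broken) − Σ(formed) = 2630 − 2644 = −14 kJ

ΔH ≈ −14 kJ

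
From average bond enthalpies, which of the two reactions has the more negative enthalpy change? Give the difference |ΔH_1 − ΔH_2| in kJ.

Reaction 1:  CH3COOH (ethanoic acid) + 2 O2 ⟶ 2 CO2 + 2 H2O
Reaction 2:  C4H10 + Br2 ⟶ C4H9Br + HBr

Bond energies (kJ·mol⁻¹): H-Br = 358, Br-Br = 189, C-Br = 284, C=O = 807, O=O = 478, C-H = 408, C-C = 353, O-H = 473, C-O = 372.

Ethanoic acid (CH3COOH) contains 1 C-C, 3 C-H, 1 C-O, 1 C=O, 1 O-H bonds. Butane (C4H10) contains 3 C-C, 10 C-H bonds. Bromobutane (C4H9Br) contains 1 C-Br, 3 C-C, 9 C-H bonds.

Reaction 1, by 890 kJ

Reaction 1:
  Bonds broken (reactants):
    C-C: 1 × 353 = 353
    C-H: 3 × 408 = 1224
    C-O: 1 × 372 = 372
    C=O: 1 × 807 = 807
    O-H: 1 × 473 = 473
    O=O: 2 × 478 = 956
    Σ(broken) = 4185 kJ
  Bonds formed (products):
    C=O: 4 × 807 = 3228
    O-H: 4 × 473 = 1892
    Σ(formed) = 5120 kJ
  ΔH_1 = 4185 − 5120 = −935 kJ
Reaction 2:
  Bonds broken (reactants):
    Br-Br: 1 × 189 = 189
    C-C: 3 × 353 = 1059
    C-H: 10 × 408 = 4080
    Σ(broken) = 5328 kJ
  Bonds formed (products):
    C-Br: 1 × 284 = 284
    C-C: 3 × 353 = 1059
    C-H: 9 × 408 = 3672
    H-Br: 1 × 358 = 358
    Σ(formed) = 5373 kJ
  ΔH_2 = 5328 − 5373 = −45 kJ
ΔH_1 − ΔH_2 = −890 kJ, so reaction 1 has the more negative ΔH; |ΔH_1 − ΔH_2| = 890 kJ.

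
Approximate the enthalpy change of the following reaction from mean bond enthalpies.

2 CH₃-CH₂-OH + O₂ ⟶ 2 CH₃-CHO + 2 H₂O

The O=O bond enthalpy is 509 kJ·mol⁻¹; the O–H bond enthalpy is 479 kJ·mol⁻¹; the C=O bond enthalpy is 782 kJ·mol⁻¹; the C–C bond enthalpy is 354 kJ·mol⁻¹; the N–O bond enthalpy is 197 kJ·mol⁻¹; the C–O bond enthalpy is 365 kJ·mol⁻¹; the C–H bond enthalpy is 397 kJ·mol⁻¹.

Bonds broken (reactants):
  C–C: 2 × 354 = 708
  C–H: 10 × 397 = 3970
  C–O: 2 × 365 = 730
  O–H: 2 × 479 = 958
  O=O: 1 × 509 = 509
  Σ(broken) = 6875 kJ
Bonds formed (products):
  C–C: 2 × 354 = 708
  C–H: 8 × 397 = 3176
  C=O: 2 × 782 = 1564
  O–H: 4 × 479 = 1916
  Σ(formed) = 7364 kJ
ΔH = Σ(broken) − Σ(formed) = 6875 − 7364 = −489 kJ

ΔH ≈ −489 kJ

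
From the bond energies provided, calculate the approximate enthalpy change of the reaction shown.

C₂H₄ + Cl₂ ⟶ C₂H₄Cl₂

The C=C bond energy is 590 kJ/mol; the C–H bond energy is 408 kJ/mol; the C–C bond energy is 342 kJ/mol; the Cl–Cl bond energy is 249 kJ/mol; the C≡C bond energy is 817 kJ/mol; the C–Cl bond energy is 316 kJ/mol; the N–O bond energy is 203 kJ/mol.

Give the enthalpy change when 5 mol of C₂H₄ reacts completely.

Bonds broken (reactants):
  C–H: 4 × 408 = 1632
  C=C: 1 × 590 = 590
  Cl–Cl: 1 × 249 = 249
  Σ(broken) = 2471 kJ
Bonds formed (products):
  C–C: 1 × 342 = 342
  C–Cl: 2 × 316 = 632
  C–H: 4 × 408 = 1632
  Σ(formed) = 2606 kJ
ΔH = Σ(broken) − Σ(formed) = 2471 − 2606 = −135 kJ
For 5× the reaction as written: 5 × (−135) = −675 kJ

ΔH = −675 kJ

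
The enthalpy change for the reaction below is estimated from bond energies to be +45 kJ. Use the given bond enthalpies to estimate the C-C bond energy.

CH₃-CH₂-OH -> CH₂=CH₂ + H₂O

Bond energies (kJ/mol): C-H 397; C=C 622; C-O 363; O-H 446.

D(C-C) ≈ 353 kJ/mol

Let D be the C-C bond energy.
Σ(broken) = 1×D + 5×397 + 1×363 + 1×446 = 2794 + D
Σ(formed) = 4×397 + 1×622 + 2×446 = 3102
ΔH = Σ(broken) − Σ(formed) = (2794 + D) − (3102) = −308 + D
Setting this equal to +45 kJ gives D = 353 kJ/mol.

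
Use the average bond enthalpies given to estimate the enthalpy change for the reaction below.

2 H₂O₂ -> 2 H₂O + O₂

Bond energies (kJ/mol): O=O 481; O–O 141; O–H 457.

ΔH ≈ −199 kJ

Bonds broken (reactants):
  O–H: 4 × 457 = 1828
  O–O: 2 × 141 = 282
  Σ(broken) = 2110 kJ
Bonds formed (products):
  O–H: 4 × 457 = 1828
  O=O: 1 × 481 = 481
  Σ(formed) = 2309 kJ
ΔH = Σ(broken) − Σ(formed) = 2110 − 2309 = −199 kJ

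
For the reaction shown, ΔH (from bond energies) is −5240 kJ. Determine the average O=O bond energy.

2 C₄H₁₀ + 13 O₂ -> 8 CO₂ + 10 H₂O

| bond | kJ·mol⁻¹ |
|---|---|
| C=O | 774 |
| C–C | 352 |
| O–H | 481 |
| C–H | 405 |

D(O=O) ≈ 504 kJ/mol

Let D be the O=O bond energy.
Σ(broken) = 6×352 + 20×405 + 13×D = 10212 + 13D
Σ(formed) = 16×774 + 20×481 = 22004
ΔH = Σ(broken) − Σ(formed) = (10212 + 13D) − (22004) = −11792 + 13D
Setting this equal to −5240 kJ gives 13D = 6552, so D = 504 kJ/mol.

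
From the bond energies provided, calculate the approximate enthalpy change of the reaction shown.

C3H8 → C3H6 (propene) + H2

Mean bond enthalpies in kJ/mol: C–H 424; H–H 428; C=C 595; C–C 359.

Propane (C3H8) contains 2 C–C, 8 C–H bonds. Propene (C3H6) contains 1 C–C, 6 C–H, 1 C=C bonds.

Bonds broken (reactants):
  C–C: 2 × 359 = 718
  C–H: 8 × 424 = 3392
  Σ(broken) = 4110 kJ
Bonds formed (products):
  C–C: 1 × 359 = 359
  C–H: 6 × 424 = 2544
  C=C: 1 × 595 = 595
  H–H: 1 × 428 = 428
  Σ(formed) = 3926 kJ
ΔH = Σ(broken) − Σ(formed) = 4110 − 3926 = +184 kJ

ΔH ≈ +184 kJ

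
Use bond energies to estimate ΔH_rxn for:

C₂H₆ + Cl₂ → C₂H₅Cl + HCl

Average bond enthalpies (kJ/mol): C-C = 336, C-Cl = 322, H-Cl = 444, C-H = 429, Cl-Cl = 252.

ΔH ≈ −85 kJ

Bonds broken (reactants):
  C-C: 1 × 336 = 336
  C-H: 6 × 429 = 2574
  Cl-Cl: 1 × 252 = 252
  Σ(broken) = 3162 kJ
Bonds formed (products):
  C-C: 1 × 336 = 336
  C-Cl: 1 × 322 = 322
  C-H: 5 × 429 = 2145
  H-Cl: 1 × 444 = 444
  Σ(formed) = 3247 kJ
ΔH = Σ(broken) − Σ(formed) = 3162 − 3247 = −85 kJ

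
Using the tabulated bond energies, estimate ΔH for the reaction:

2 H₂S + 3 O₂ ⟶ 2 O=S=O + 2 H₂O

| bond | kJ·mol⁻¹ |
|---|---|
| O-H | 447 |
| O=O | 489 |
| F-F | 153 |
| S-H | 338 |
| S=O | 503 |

ΔH ≈ −981 kJ

Bonds broken (reactants):
  O=O: 3 × 489 = 1467
  S-H: 4 × 338 = 1352
  Σ(broken) = 2819 kJ
Bonds formed (products):
  O-H: 4 × 447 = 1788
  S=O: 4 × 503 = 2012
  Σ(formed) = 3800 kJ
ΔH = Σ(broken) − Σ(formed) = 2819 − 3800 = −981 kJ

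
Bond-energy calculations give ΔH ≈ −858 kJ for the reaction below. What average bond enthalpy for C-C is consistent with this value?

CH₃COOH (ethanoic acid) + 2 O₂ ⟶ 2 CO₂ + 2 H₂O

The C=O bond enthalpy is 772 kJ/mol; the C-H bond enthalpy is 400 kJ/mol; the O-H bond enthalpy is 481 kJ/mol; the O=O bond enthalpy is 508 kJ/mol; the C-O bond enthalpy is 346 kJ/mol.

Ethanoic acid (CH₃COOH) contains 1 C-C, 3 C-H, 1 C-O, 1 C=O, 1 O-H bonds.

Let D be the C-C bond energy.
Σ(broken) = 1×D + 3×400 + 1×346 + 1×772 + 1×481 + 2×508 = 3815 + D
Σ(formed) = 4×772 + 4×481 = 5012
ΔH = Σ(broken) − Σ(formed) = (3815 + D) − (5012) = −1197 + D
Setting this equal to −858 kJ gives D = 339 kJ/mol.

D(C-C) ≈ 339 kJ/mol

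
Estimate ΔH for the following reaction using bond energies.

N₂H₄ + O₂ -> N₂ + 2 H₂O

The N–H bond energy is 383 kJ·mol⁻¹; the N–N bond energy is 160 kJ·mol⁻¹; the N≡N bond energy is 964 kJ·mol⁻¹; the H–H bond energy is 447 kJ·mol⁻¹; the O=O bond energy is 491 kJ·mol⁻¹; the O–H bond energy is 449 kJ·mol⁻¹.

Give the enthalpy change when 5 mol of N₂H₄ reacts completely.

Bonds broken (reactants):
  N–H: 4 × 383 = 1532
  N–N: 1 × 160 = 160
  O=O: 1 × 491 = 491
  Σ(broken) = 2183 kJ
Bonds formed (products):
  N≡N: 1 × 964 = 964
  O–H: 4 × 449 = 1796
  Σ(formed) = 2760 kJ
ΔH = Σ(broken) − Σ(formed) = 2183 − 2760 = −577 kJ
For 5× the reaction as written: 5 × (−577) = −2885 kJ

ΔH = −2885 kJ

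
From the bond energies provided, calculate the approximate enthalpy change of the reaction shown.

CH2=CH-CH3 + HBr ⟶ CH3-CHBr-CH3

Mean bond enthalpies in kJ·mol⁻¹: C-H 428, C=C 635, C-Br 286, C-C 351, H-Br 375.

Bonds broken (reactants):
  C-C: 1 × 351 = 351
  C-H: 6 × 428 = 2568
  C=C: 1 × 635 = 635
  H-Br: 1 × 375 = 375
  Σ(broken) = 3929 kJ
Bonds formed (products):
  C-Br: 1 × 286 = 286
  C-C: 2 × 351 = 702
  C-H: 7 × 428 = 2996
  Σ(formed) = 3984 kJ
ΔH = Σ(broken) − Σ(formed) = 3929 − 3984 = −55 kJ

ΔH ≈ −55 kJ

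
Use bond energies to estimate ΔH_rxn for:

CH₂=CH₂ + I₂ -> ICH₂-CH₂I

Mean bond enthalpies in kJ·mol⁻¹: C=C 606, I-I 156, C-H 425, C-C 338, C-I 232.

Bonds broken (reactants):
  C-H: 4 × 425 = 1700
  C=C: 1 × 606 = 606
  I-I: 1 × 156 = 156
  Σ(broken) = 2462 kJ
Bonds formed (products):
  C-C: 1 × 338 = 338
  C-H: 4 × 425 = 1700
  C-I: 2 × 232 = 464
  Σ(formed) = 2502 kJ
ΔH = Σ(broken) − Σ(formed) = 2462 − 2502 = −40 kJ

ΔH ≈ −40 kJ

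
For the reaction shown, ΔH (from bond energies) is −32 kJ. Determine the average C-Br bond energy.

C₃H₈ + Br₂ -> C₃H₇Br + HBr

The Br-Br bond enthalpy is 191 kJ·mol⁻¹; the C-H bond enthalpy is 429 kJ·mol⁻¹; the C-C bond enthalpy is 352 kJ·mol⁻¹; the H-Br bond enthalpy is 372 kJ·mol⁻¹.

D(C-Br) ≈ 280 kJ/mol

Let D be the C-Br bond energy.
Σ(broken) = 1×191 + 2×352 + 8×429 = 4327
Σ(formed) = 1×D + 2×352 + 7×429 + 1×372 = 4079 + D
ΔH = Σ(broken) − Σ(formed) = (4327) − (4079 + D) = +248 − D
Setting this equal to −32 kJ gives D = 280 kJ/mol.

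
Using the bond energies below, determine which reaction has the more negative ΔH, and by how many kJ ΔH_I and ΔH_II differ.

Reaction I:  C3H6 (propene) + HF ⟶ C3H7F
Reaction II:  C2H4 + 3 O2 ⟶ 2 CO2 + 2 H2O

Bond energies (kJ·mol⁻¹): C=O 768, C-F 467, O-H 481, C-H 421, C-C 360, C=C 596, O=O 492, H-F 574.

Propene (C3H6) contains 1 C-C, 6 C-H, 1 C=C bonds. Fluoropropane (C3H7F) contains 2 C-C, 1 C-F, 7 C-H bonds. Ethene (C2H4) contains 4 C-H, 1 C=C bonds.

Reaction I:
  Bonds broken (reactants):
    C-C: 1 × 360 = 360
    C-H: 6 × 421 = 2526
    C=C: 1 × 596 = 596
    H-F: 1 × 574 = 574
    Σ(broken) = 4056 kJ
  Bonds formed (products):
    C-C: 2 × 360 = 720
    C-F: 1 × 467 = 467
    C-H: 7 × 421 = 2947
    Σ(formed) = 4134 kJ
  ΔH_I = 4056 − 4134 = −78 kJ
Reaction II:
  Bonds broken (reactants):
    C-H: 4 × 421 = 1684
    C=C: 1 × 596 = 596
    O=O: 3 × 492 = 1476
    Σ(broken) = 3756 kJ
  Bonds formed (products):
    C=O: 4 × 768 = 3072
    O-H: 4 × 481 = 1924
    Σ(formed) = 4996 kJ
  ΔH_II = 3756 − 4996 = −1240 kJ
ΔH_I − ΔH_II = +1162 kJ, so reaction II has the more negative ΔH; |ΔH_I − ΔH_II| = 1162 kJ.

Reaction II, by 1162 kJ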